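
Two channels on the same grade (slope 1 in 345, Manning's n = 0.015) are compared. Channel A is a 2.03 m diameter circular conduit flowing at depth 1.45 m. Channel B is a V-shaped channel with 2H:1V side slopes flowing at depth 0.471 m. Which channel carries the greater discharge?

channel A

Channel A: For a circular section of diameter D = 2.03 m at depth y = 1.45 m, the central angle is θ = 2 arccos(1 − 2y/D) = 4.027 rad. Then A = (D²/8)(θ − sin θ) = 2.473 m² and P = Dθ/2 = 4.088 m. Hydraulic radius R = A/P = 2.473/4.088 = 0.6051 m. Q_A = (1/0.015)·2.473·0.6051^(2/3)·√0.002899 = 6.351 m³/s.
Channel B: For a triangular section with side slope z = 2: A = zy² = 2×0.471² = 0.4437 m²; P = 2y√(1+z²) = 2×0.471×2.236 = 2.106 m. Hydraulic radius R = A/P = 0.4437/2.106 = 0.2106 m. Q_B = (1/0.015)·0.4437·0.2106^(2/3)·√0.002899 = 0.5638 m³/s.
Q_A = 6.351 m³/s vs Q_B = 0.5638 m³/s, so channel A carries more.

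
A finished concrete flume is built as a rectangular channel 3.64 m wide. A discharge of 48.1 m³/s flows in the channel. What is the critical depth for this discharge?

For a rectangular channel, critical depth y_c = (q²/g)^(1/3) where q = Q/b = 48.1/3.64 = 13.21 m²/s.
So y_c = (13.21²/9.81)^(1/3) = 2.61 m.

y_c = 2.61 m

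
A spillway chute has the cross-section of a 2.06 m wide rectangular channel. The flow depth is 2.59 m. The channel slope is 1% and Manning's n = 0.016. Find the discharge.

Flow area A = b·y = 2.06 × 2.59 = 5.335 m². Wetted perimeter P = b + 2y = 2.06 + 2×2.59 = 7.24 m.
Hydraulic radius R = A/P = 5.335/7.24 = 0.7369 m.
Manning's equation: Q = (1/n) A R^(2/3) S^(1/2) = (1/0.016) × 5.335 × 0.7369^(2/3) × 0.01^(1/2) = 27.2 m³/s.

Q = 27.2 m³/s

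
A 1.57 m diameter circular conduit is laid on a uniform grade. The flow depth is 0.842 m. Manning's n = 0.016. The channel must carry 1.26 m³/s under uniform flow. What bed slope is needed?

For a circular section of diameter D = 1.57 m at depth y = 0.842 m, the central angle is θ = 2 arccos(1 − 2y/D) = 3.287 rad. Then A = (D²/8)(θ − sin θ) = 1.057 m² and P = Dθ/2 = 2.58 m.
Hydraulic radius R = A/P = 1.057/2.58 = 0.4098 m.
From Manning's equation, S = [nQ / (1 A R^(2/3))]² = [0.016 × 1.26 / (1 × 1.057 × 0.4098^(2/3))]² = 0.00119.

S = 0.00119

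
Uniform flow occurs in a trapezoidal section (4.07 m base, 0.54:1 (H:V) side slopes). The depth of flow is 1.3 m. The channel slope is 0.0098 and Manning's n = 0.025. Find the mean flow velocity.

With bottom width b = 4.07 m and side slope z = 0.54: A = (b + zy)y = (4.07 + 0.54×1.3)×1.3 = 6.204 m²; P = b + 2y√(1+z²) = 4.07 + 2×1.3×1.136 = 7.025 m.
Hydraulic radius R = A/P = 6.204/7.025 = 0.8831 m.
From Manning's equation, V = (1/n) R^(2/3) S^(1/2) = (1/0.025) × 0.8831^(2/3) × 0.0098^(1/2) = 3.64 m/s.

V = 3.64 m/s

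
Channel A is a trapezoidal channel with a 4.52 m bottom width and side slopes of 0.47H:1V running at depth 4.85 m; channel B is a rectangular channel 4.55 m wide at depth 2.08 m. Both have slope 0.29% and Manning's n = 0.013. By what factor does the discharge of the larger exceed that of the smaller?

5.52

Channel A: With bottom width b = 4.52 m and side slope z = 0.47: A = (b + zy)y = (4.52 + 0.47×4.85)×4.85 = 32.98 m²; P = b + 2y√(1+z²) = 4.52 + 2×4.85×1.105 = 15.24 m. Hydraulic radius R = A/P = 32.98/15.24 = 2.164 m. Q_A = (1/0.013)·32.98·2.164^(2/3)·√0.0029 = 228.6 m³/s.
Channel B: Flow area A = b·y = 4.55 × 2.08 = 9.464 m². Wetted perimeter P = b + 2y = 4.55 + 2×2.08 = 8.71 m. Hydraulic radius R = A/P = 9.464/8.71 = 1.087 m. Q_B = (1/0.013)·9.464·1.087^(2/3)·√0.0029 = 41.44 m³/s.
The larger discharge is 228.6 m³/s and the smaller is 41.44 m³/s; the ratio is 5.52.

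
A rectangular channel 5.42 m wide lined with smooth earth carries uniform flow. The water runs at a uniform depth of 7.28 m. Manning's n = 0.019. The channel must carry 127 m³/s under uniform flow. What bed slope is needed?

S = 0.00151

Flow area A = b·y = 5.42 × 7.28 = 39.46 m². Wetted perimeter P = b + 2y = 5.42 + 2×7.28 = 19.98 m.
Hydraulic radius R = A/P = 39.46/19.98 = 1.975 m.
From Manning's equation, S = [nQ / (1 A R^(2/3))]² = [0.019 × 127 / (1 × 39.46 × 1.975^(2/3))]² = 0.00151.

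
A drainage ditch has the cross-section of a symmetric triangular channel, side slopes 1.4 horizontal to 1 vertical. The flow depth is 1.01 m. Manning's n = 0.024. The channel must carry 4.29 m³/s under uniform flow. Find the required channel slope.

For a triangular section with side slope z = 1.4: A = zy² = 1.4×1.01² = 1.428 m²; P = 2y√(1+z²) = 2×1.01×1.72 = 3.475 m.
Hydraulic radius R = A/P = 1.428/3.475 = 0.4109 m.
From Manning's equation, S = [nQ / (1 A R^(2/3))]² = [0.024 × 4.29 / (1 × 1.428 × 0.4109^(2/3))]² = 0.017.

S = 0.017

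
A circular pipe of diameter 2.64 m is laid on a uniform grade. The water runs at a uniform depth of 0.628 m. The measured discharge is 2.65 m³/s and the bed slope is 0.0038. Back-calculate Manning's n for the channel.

For a circular section of diameter D = 2.64 m at depth y = 0.628 m, the central angle is θ = 2 arccos(1 − 2y/D) = 2.038 rad. Then A = (D²/8)(θ − sin θ) = 0.9976 m² and P = Dθ/2 = 2.69 m.
Hydraulic radius R = A/P = 0.9976/2.69 = 0.3708 m.
Rearranging Manning's equation: n = (1/Q) A R^(2/3) S^(1/2) = (1/2.65) × 0.9976 × 0.3708^(2/3) × √0.0038 = 0.012.

n = 0.012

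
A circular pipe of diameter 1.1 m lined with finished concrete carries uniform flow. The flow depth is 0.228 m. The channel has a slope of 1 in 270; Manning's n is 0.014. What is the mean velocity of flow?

V = 1.15 m/s

For a circular section of diameter D = 1.1 m at depth y = 0.228 m, the central angle is θ = 2 arccos(1 − 2y/D) = 1.891 rad. Then A = (D²/8)(θ − sin θ) = 0.1424 m² and P = Dθ/2 = 1.04 m.
Hydraulic radius R = A/P = 0.1424/1.04 = 0.1369 m.
From Manning's equation, V = (1/n) R^(2/3) S^(1/2) = (1/0.014) × 0.1369^(2/3) × 0.003704^(1/2) = 1.15 m/s.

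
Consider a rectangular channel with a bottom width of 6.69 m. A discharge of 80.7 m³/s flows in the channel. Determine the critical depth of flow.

y_c = 2.46 m

For a rectangular channel, critical depth y_c = (q²/g)^(1/3) where q = Q/b = 80.7/6.69 = 12.06 m²/s.
So y_c = (12.06²/9.81)^(1/3) = 2.46 m.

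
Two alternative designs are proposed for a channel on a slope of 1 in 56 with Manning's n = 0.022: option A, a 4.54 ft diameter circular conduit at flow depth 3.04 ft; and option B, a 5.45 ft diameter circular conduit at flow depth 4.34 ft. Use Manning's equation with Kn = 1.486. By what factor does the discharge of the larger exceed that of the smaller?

2.01

Channel A: For a circular section of diameter D = 4.54 ft at depth y = 3.04 ft, the central angle is θ = 2 arccos(1 − 2y/D) = 3.834 rad. Then A = (D²/8)(θ − sin θ) = 11.52 ft² and P = Dθ/2 = 8.703 ft. Hydraulic radius R = A/P = 11.52/8.703 = 1.324 ft. Q_A = (1.486/0.022)·11.52·1.324^(2/3)·√0.01786 = 125.4 ft³/s.
Channel B: For a circular section of diameter D = 5.45 ft at depth y = 4.34 ft, the central angle is θ = 2 arccos(1 − 2y/D) = 4.41 rad. Then A = (D²/8)(θ − sin θ) = 19.92 ft² and P = Dθ/2 = 12.02 ft. Hydraulic radius R = A/P = 19.92/12.02 = 1.657 ft. Q_B = (1.486/0.022)·19.92·1.657^(2/3)·√0.01786 = 251.8 ft³/s.
The larger discharge is 251.8 ft³/s and the smaller is 125.4 ft³/s; the ratio is 2.01.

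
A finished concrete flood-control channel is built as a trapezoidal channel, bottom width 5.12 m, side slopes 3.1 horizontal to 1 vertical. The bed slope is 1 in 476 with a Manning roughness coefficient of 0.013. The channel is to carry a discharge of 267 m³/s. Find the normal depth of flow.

y_n = 3.26 m

Manning's equation rearranged: A R^(2/3) = nQ / (1·√S) = 0.013 × 267 / (√0.002101) = 75.73.
At y = 3.94 m: A R^(2/3) = 116.2 — high.
At y = 2.43 m: A R^(2/3) = 39.71 — low.
At y = 3.26 m: A R^(2/3) = 75.7 — matches.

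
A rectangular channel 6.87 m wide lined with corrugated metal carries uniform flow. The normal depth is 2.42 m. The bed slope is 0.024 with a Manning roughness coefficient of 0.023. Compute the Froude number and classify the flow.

supercritical

Flow area A = b·y = 6.87 × 2.42 = 16.63 m². Wetted perimeter P = b + 2y = 6.87 + 2×2.42 = 11.71 m.
Hydraulic radius R = A/P = 16.63/11.71 = 1.42 m.
V = (1/n) R^(2/3) √S = (1/0.023) × 1.42^(2/3) × √0.024 = 8.509 m/s. Hydraulic depth D_h = A/T = 16.63/6.87 = 2.42 m.
Froude number Fr = V/√(g·D_h) = 8.509/√(9.81×2.42) = 1.75, which is greater than 1, so the flow is supercritical.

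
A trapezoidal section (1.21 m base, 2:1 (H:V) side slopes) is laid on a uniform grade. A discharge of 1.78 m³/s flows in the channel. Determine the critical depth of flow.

At critical depth, Q² T / (g A³) = 1, i.e. A³/T = Q²/g = 1.78²/9.81 = 0.323.
At y = 0.591 m: A³/T = 0.7905 — too large.
At y = 0.369 m: A³/T = 0.1383 — too small.
At y = 0.466 m: A³/T = 0.3235 — close enough.

y_c = 0.466 m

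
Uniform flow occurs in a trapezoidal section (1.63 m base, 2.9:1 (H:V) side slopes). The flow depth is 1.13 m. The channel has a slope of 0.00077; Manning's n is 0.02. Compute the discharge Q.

With bottom width b = 1.63 m and side slope z = 2.9: A = (b + zy)y = (1.63 + 2.9×1.13)×1.13 = 5.545 m²; P = b + 2y√(1+z²) = 1.63 + 2×1.13×3.068 = 8.563 m.
Hydraulic radius R = A/P = 5.545/8.563 = 0.6476 m.
Manning's equation: Q = (1/n) A R^(2/3) S^(1/2) = (1/0.02) × 5.545 × 0.6476^(2/3) × 0.00077^(1/2) = 5.76 m³/s.

Q = 5.76 m³/s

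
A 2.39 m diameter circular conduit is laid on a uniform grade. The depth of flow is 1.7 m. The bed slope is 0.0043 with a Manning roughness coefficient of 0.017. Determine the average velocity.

V = 3.07 m/s

For a circular section of diameter D = 2.39 m at depth y = 1.7 m, the central angle is θ = 2 arccos(1 − 2y/D) = 4.014 rad. Then A = (D²/8)(θ − sin θ) = 3.413 m² and P = Dθ/2 = 4.797 m.
Hydraulic radius R = A/P = 3.413/4.797 = 0.7115 m.
From Manning's equation, V = (1/n) R^(2/3) S^(1/2) = (1/0.017) × 0.7115^(2/3) × 0.0043^(1/2) = 3.07 m/s.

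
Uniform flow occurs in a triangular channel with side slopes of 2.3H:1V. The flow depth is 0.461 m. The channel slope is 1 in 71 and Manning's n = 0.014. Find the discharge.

Q = 1.47 m³/s

For a triangular section with side slope z = 2.3: A = zy² = 2.3×0.461² = 0.4888 m²; P = 2y√(1+z²) = 2×0.461×2.508 = 2.312 m.
Hydraulic radius R = A/P = 0.4888/2.312 = 0.2114 m.
Manning's equation: Q = (1/n) A R^(2/3) S^(1/2) = (1/0.014) × 0.4888 × 0.2114^(2/3) × 0.01408^(1/2) = 1.47 m³/s.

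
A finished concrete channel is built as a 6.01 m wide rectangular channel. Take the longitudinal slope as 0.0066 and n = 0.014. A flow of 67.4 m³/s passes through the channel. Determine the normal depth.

y_n = 1.79 m

Manning's equation rearranged: A R^(2/3) = nQ / (1·√S) = 0.014 × 67.4 / (√0.0066) = 11.61.
Try y = 2.1 m: A R^(2/3) = 14.54 — high.
Try y = 1.35 m: A R^(2/3) = 7.739 — low.
Try y = 1.79 m: A R^(2/3) = 11.61 — close enough.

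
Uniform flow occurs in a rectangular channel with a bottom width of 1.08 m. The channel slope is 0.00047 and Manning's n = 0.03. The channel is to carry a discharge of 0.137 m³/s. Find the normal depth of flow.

Manning's equation rearranged: A R^(2/3) = nQ / (1·√S) = 0.03 × 0.137 / (√0.00047) = 0.1896.
Trying y = 0.535 m: A R^(2/3) = 0.2406 — high.
Trying y = 0.377 m: A R^(2/3) = 0.1493 — low.
Trying y = 0.448 m: A R^(2/3) = 0.1894 — matches.

y_n = 0.448 m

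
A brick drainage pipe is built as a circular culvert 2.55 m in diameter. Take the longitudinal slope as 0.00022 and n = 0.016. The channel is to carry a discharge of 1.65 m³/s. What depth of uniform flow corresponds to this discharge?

y_n = 1.23 m

Manning's equation rearranged: A R^(2/3) = nQ / (1·√S) = 0.016 × 1.65 / (√0.00022) = 1.78.
Try y = 1.35 m: A R^(2/3) = 2.082 — over.
Try y = 1.23 m: A R^(2/3) = 1.779 — matches.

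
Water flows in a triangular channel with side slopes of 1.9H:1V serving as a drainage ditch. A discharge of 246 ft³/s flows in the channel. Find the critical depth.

y_c = 4.01 ft

At critical depth, Q² T / (g A³) = 1, i.e. A³/T = Q²/g = 246²/32.2 = 1879.
Try y = 3.22 ft: A³/T = 624.8 — short.
Try y = 4.56 ft: A³/T = 3559 — over.
Try y = 4.01 ft: A³/T = 1872 — ≈ 1879.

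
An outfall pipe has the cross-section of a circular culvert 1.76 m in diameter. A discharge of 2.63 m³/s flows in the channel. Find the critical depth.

y_c = 0.798 m

At critical depth, Q² T / (g A³) = 1, i.e. A³/T = Q²/g = 2.63²/9.81 = 0.7051.
Trying y = 0.971 m: A³/T = 1.489 — too large.
Trying y = 0.71 m: A³/T = 0.4496 — too small.
Trying y = 0.798 m: A³/T = 0.7036 — close enough.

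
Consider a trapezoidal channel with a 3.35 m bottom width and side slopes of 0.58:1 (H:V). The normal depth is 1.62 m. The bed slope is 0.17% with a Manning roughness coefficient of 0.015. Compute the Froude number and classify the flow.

With bottom width b = 3.35 m and side slope z = 0.58: A = (b + zy)y = (3.35 + 0.58×1.62)×1.62 = 6.949 m²; P = b + 2y√(1+z²) = 3.35 + 2×1.62×1.156 = 7.096 m.
Hydraulic radius R = A/P = 6.949/7.096 = 0.9794 m.
V = (1/n) R^(2/3) √S = (1/0.015) × 0.9794^(2/3) × √0.0017 = 2.711 m/s. Hydraulic depth D_h = A/T = 6.949/5.229 = 1.329 m.
Froude number Fr = V/√(g·D_h) = 2.711/√(9.81×1.329) = 0.751, which is less than 1, so the flow is subcritical.

subcritical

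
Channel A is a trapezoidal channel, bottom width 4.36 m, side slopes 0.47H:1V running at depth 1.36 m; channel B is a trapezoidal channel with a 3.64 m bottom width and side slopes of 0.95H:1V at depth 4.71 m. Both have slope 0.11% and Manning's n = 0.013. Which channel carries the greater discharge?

Channel A: With bottom width b = 4.36 m and side slope z = 0.47: A = (b + zy)y = (4.36 + 0.47×1.36)×1.36 = 6.799 m²; P = b + 2y√(1+z²) = 4.36 + 2×1.36×1.105 = 7.365 m. Hydraulic radius R = A/P = 6.799/7.365 = 0.9231 m. Q_A = (1/0.013)·6.799·0.9231^(2/3)·√0.0011 = 16.44 m³/s.
Channel B: With bottom width b = 3.64 m and side slope z = 0.95: A = (b + zy)y = (3.64 + 0.95×4.71)×4.71 = 38.22 m²; P = b + 2y√(1+z²) = 3.64 + 2×4.71×1.379 = 16.63 m. Hydraulic radius R = A/P = 38.22/16.63 = 2.298 m. Q_B = (1/0.013)·38.22·2.298^(2/3)·√0.0011 = 169.8 m³/s.
Q_A = 16.44 m³/s vs Q_B = 169.8 m³/s, so channel B carries more.

channel B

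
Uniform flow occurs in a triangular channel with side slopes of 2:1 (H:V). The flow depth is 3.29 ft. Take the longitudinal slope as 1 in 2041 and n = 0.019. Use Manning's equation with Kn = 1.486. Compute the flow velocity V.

For a triangular section with side slope z = 2: A = zy² = 2×3.29² = 21.65 ft²; P = 2y√(1+z²) = 2×3.29×2.236 = 14.71 ft.
Hydraulic radius R = A/P = 21.65/14.71 = 1.471 ft.
From Manning's equation, V = (1.486/n) R^(2/3) S^(1/2) = (1.486/0.019) × 1.471^(2/3) × 0.00049^(1/2) = 2.24 ft/s.

V = 2.24 ft/s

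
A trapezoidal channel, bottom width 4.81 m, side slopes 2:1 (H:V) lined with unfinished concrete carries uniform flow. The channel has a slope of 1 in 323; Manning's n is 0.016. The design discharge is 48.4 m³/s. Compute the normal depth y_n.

y_n = 1.63 m

Manning's equation rearranged: A R^(2/3) = nQ / (1·√S) = 0.016 × 48.4 / (√0.003096) = 13.92.
Try y = 1.99 m: A R^(2/3) = 20.58 — high.
Try y = 1.16 m: A R^(2/3) = 7.289 — low.
Try y = 1.63 m: A R^(2/3) = 13.91 — matches.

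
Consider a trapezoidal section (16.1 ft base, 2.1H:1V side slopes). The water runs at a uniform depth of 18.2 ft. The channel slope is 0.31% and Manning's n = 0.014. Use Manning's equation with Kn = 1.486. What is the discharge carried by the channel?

Q = 26800 ft³/s

With bottom width b = 16.1 ft and side slope z = 2.1: A = (b + zy)y = (16.1 + 2.1×18.2)×18.2 = 988.6 ft²; P = b + 2y√(1+z²) = 16.1 + 2×18.2×2.326 = 100.8 ft.
Hydraulic radius R = A/P = 988.6/100.8 = 9.811 ft.
Manning's equation: Q = (1.486/n) A R^(2/3) S^(1/2) = (1.486/0.014) × 988.6 × 9.811^(2/3) × 0.0031^(1/2) = 26800 ft³/s.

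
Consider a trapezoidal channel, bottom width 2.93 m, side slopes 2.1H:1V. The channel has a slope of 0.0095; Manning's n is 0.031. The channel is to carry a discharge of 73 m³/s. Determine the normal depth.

Manning's equation rearranged: A R^(2/3) = nQ / (1·√S) = 0.031 × 73 / (√0.0095) = 23.22.
At y = 1.94 m: A R^(2/3) = 14.8 — short.
At y = 2.75 m: A R^(2/3) = 31.68 — over.
At y = 2.39 m: A R^(2/3) = 23.23 — ≈ 23.22.

y_n = 2.39 m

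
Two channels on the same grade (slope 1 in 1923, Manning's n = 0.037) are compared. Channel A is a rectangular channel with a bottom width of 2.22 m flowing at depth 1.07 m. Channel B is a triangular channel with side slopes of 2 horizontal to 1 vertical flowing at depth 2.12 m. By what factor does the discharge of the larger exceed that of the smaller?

5.47

Channel A: Flow area A = b·y = 2.22 × 1.07 = 2.375 m². Wetted perimeter P = b + 2y = 2.22 + 2×1.07 = 4.36 m. Hydraulic radius R = A/P = 2.375/4.36 = 0.5448 m. Q_A = (1/0.037)·2.375·0.5448^(2/3)·√0.00052 = 0.9766 m³/s.
Channel B: For a triangular section with side slope z = 2: A = zy² = 2×2.12² = 8.989 m²; P = 2y√(1+z²) = 2×2.12×2.236 = 9.481 m. Hydraulic radius R = A/P = 8.989/9.481 = 0.9481 m. Q_B = (1/0.037)·8.989·0.9481^(2/3)·√0.00052 = 5.347 m³/s.
The larger discharge is 5.347 m³/s and the smaller is 0.9766 m³/s; the ratio is 5.47.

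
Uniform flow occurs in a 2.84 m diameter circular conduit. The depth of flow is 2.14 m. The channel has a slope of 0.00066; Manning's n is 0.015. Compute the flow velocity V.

V = 1.55 m/s

For a circular section of diameter D = 2.84 m at depth y = 2.14 m, the central angle is θ = 2 arccos(1 − 2y/D) = 4.205 rad. Then A = (D²/8)(θ − sin θ) = 5.121 m² and P = Dθ/2 = 5.971 m.
Hydraulic radius R = A/P = 5.121/5.971 = 0.8576 m.
From Manning's equation, V = (1/n) R^(2/3) S^(1/2) = (1/0.015) × 0.8576^(2/3) × 0.00066^(1/2) = 1.55 m/s.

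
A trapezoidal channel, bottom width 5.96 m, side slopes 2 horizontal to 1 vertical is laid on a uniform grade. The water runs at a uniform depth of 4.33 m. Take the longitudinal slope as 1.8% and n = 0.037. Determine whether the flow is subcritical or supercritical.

With bottom width b = 5.96 m and side slope z = 2: A = (b + zy)y = (5.96 + 2×4.33)×4.33 = 63.3 m²; P = b + 2y√(1+z²) = 5.96 + 2×4.33×2.236 = 25.32 m.
Hydraulic radius R = A/P = 63.3/25.32 = 2.5 m.
V = (1/n) R^(2/3) √S = (1/0.037) × 2.5^(2/3) × √0.018 = 6.679 m/s. Hydraulic depth D_h = A/T = 63.3/23.28 = 2.719 m.
Froude number Fr = V/√(g·D_h) = 6.679/√(9.81×2.719) = 1.29, which is greater than 1, so the flow is supercritical.

supercritical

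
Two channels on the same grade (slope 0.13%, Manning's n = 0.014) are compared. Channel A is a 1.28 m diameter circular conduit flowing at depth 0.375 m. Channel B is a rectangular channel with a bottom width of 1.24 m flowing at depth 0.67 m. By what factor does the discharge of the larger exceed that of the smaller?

Channel A: For a circular section of diameter D = 1.28 m at depth y = 0.375 m, the central angle is θ = 2 arccos(1 − 2y/D) = 2.288 rad. Then A = (D²/8)(θ − sin θ) = 0.3142 m² and P = Dθ/2 = 1.464 m. Hydraulic radius R = A/P = 0.3142/1.464 = 0.2146 m. Q_A = (1/0.014)·0.3142·0.2146^(2/3)·√0.0013 = 0.29 m³/s.
Channel B: Flow area A = b·y = 1.24 × 0.67 = 0.8308 m². Wetted perimeter P = b + 2y = 1.24 + 2×0.67 = 2.58 m. Hydraulic radius R = A/P = 0.8308/2.58 = 0.322 m. Q_B = (1/0.014)·0.8308·0.322^(2/3)·√0.0013 = 1.005 m³/s.
The larger discharge is 1.005 m³/s and the smaller is 0.29 m³/s; the ratio is 3.47.

3.47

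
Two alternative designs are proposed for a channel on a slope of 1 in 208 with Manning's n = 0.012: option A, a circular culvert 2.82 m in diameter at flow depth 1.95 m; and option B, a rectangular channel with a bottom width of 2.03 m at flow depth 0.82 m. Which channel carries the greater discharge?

Channel A: For a circular section of diameter D = 2.82 m at depth y = 1.95 m, the central angle is θ = 2 arccos(1 − 2y/D) = 3.928 rad. Then A = (D²/8)(θ − sin θ) = 4.608 m² and P = Dθ/2 = 5.538 m. Hydraulic radius R = A/P = 4.608/5.538 = 0.832 m. Q_A = (1/0.012)·4.608·0.832^(2/3)·√0.004808 = 23.55 m³/s.
Channel B: Flow area A = b·y = 2.03 × 0.82 = 1.665 m². Wetted perimeter P = b + 2y = 2.03 + 2×0.82 = 3.67 m. Hydraulic radius R = A/P = 1.665/3.67 = 0.4536 m. Q_B = (1/0.012)·1.665·0.4536^(2/3)·√0.004808 = 5.678 m³/s.
Q_A = 23.55 m³/s vs Q_B = 5.678 m³/s, so channel A carries more.

channel A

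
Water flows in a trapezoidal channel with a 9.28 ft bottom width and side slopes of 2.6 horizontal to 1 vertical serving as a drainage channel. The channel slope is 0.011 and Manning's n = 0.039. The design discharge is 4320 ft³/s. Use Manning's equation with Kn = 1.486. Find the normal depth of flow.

Manning's equation rearranged: A R^(2/3) = nQ / (1.486·√S) = 0.039 × 4320 / (1.486 × √0.011) = 1081.
Trying y = 12.7 ft: A R^(2/3) = 1912 — over.
Trying y = 7.87 ft: A R^(2/3) = 629.1 — short.
Trying y = 9.97 ft: A R^(2/3) = 1082 — close enough.

y_n = 9.97 ft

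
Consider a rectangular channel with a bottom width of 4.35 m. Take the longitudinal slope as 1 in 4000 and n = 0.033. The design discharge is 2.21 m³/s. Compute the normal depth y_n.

Manning's equation rearranged: A R^(2/3) = nQ / (1·√S) = 0.033 × 2.21 / (√0.00025) = 4.612.
Trying y = 1.1 m: A R^(2/3) = 3.881 — too small.
Trying y = 1.24 m: A R^(2/3) = 4.609 — ≈ 4.612.

y_n = 1.24 m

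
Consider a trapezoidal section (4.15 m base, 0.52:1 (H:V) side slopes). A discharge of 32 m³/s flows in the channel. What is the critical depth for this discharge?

y_c = 1.69 m

At critical depth, Q² T / (g A³) = 1, i.e. A³/T = Q²/g = 32²/9.81 = 104.4.
Trying y = 1.31 m: A³/T = 45.99 — short.
Trying y = 1.69 m: A³/T = 103.9 — close enough.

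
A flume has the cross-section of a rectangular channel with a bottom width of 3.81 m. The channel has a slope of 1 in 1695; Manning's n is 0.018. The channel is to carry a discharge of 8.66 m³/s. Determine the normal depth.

Manning's equation rearranged: A R^(2/3) = nQ / (1·√S) = 0.018 × 8.66 / (√0.00059) = 6.418.
At y = 2.02 m: A R^(2/3) = 7.595 — too large.
At y = 1.78 m: A R^(2/3) = 6.416 — close enough.

y_n = 1.78 m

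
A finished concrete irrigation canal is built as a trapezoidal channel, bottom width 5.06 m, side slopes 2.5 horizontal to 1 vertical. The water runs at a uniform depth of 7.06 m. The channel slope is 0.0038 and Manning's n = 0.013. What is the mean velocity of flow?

V = 11.4 m/s

With bottom width b = 5.06 m and side slope z = 2.5: A = (b + zy)y = (5.06 + 2.5×7.06)×7.06 = 160.3 m²; P = b + 2y√(1+z²) = 5.06 + 2×7.06×2.693 = 43.08 m.
Hydraulic radius R = A/P = 160.3/43.08 = 3.722 m.
From Manning's equation, V = (1/n) R^(2/3) S^(1/2) = (1/0.013) × 3.722^(2/3) × 0.0038^(1/2) = 11.4 m/s.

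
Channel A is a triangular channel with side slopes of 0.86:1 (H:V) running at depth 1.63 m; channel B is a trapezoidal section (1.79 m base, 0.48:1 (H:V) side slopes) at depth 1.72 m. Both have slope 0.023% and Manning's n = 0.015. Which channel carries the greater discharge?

Channel A: For a triangular section with side slope z = 0.86: A = zy² = 0.86×1.63² = 2.285 m²; P = 2y√(1+z²) = 2×1.63×1.319 = 4.3 m. Hydraulic radius R = A/P = 2.285/4.3 = 0.5314 m. Q_A = (1/0.015)·2.285·0.5314^(2/3)·√0.00023 = 1.516 m³/s.
Channel B: With bottom width b = 1.79 m and side slope z = 0.48: A = (b + zy)y = (1.79 + 0.48×1.72)×1.72 = 4.499 m²; P = b + 2y√(1+z²) = 1.79 + 2×1.72×1.109 = 5.606 m. Hydraulic radius R = A/P = 4.499/5.606 = 0.8025 m. Q_B = (1/0.015)·4.499·0.8025^(2/3)·√0.00023 = 3.928 m³/s.
Q_A = 1.516 m³/s vs Q_B = 3.928 m³/s, so channel B carries more.

channel B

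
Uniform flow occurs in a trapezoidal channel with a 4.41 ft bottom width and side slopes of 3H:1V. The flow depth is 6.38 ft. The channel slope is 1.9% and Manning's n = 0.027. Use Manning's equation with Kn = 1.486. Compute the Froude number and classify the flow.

With bottom width b = 4.41 ft and side slope z = 3: A = (b + zy)y = (4.41 + 3×6.38)×6.38 = 150.2 ft²; P = b + 2y√(1+z²) = 4.41 + 2×6.38×3.162 = 44.76 ft.
Hydraulic radius R = A/P = 150.2/44.76 = 3.357 ft.
V = (1.486/n) R^(2/3) √S = (1.486/0.027) × 3.357^(2/3) × √0.019 = 17.01 ft/s. Hydraulic depth D_h = A/T = 150.2/42.69 = 3.52 ft.
Froude number Fr = V/√(g·D_h) = 17.01/√(32.2×3.52) = 1.6, which is greater than 1, so the flow is supercritical.

supercritical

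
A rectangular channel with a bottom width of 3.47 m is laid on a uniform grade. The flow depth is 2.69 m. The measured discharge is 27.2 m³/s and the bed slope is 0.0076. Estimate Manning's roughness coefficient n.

n = 0.031

Flow area A = b·y = 3.47 × 2.69 = 9.334 m². Wetted perimeter P = b + 2y = 3.47 + 2×2.69 = 8.85 m.
Hydraulic radius R = A/P = 9.334/8.85 = 1.055 m.
Rearranging Manning's equation: n = (1/Q) A R^(2/3) S^(1/2) = (1/27.2) × 9.334 × 1.055^(2/3) × √0.0076 = 0.031.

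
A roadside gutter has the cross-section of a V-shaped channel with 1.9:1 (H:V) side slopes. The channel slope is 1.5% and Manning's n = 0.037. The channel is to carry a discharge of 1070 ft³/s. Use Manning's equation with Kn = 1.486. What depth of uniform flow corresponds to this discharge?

y_n = 7.25 ft

Manning's equation rearranged: A R^(2/3) = nQ / (1.486·√S) = 0.037 × 1070 / (1.486 × √0.015) = 217.5.
Try y = 8.36 ft: A R^(2/3) = 317.6 — too large.
Try y = 7.25 ft: A R^(2/3) = 217.2 — ≈ 217.5.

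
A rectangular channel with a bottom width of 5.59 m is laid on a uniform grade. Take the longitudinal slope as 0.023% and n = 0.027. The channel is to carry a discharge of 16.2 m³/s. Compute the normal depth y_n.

y_n = 3.77 m

Manning's equation rearranged: A R^(2/3) = nQ / (1·√S) = 0.027 × 16.2 / (√0.00023) = 28.84.
Try y = 3.33 m: A R^(2/3) = 24.6 — short.
Try y = 3.77 m: A R^(2/3) = 28.89 — close enough.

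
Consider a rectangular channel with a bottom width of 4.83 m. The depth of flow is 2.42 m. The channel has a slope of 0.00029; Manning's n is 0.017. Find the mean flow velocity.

Flow area A = b·y = 4.83 × 2.42 = 11.69 m². Wetted perimeter P = b + 2y = 4.83 + 2×2.42 = 9.67 m.
Hydraulic radius R = A/P = 11.69/9.67 = 1.209 m.
From Manning's equation, V = (1/n) R^(2/3) S^(1/2) = (1/0.017) × 1.209^(2/3) × 0.00029^(1/2) = 1.14 m/s.

V = 1.14 m/s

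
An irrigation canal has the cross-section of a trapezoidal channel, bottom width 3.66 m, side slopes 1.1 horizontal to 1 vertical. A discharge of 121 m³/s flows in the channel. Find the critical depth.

At critical depth, Q² T / (g A³) = 1, i.e. A³/T = Q²/g = 121²/9.81 = 1492.
Trying y = 3.92 m: A³/T = 2484 — too large.
Trying y = 2.43 m: A³/T = 404.7 — too small.
Trying y = 3.44 m: A³/T = 1496 — ≈ 1492.

y_c = 3.44 m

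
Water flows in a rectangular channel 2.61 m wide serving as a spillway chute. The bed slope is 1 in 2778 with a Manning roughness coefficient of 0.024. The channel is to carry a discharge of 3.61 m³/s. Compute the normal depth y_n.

y_n = 2.04 m

Manning's equation rearranged: A R^(2/3) = nQ / (1·√S) = 0.024 × 3.61 / (√0.00036) = 4.567.
At y = 2.22 m: A R^(2/3) = 5.084 — high.
At y = 2.04 m: A R^(2/3) = 4.573 — ≈ 4.567.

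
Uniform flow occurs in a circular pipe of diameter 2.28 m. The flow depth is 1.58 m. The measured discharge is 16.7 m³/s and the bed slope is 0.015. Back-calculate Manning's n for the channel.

n = 0.017

For a circular section of diameter D = 2.28 m at depth y = 1.58 m, the central angle is θ = 2 arccos(1 − 2y/D) = 3.934 rad. Then A = (D²/8)(θ − sin θ) = 3.019 m² and P = Dθ/2 = 4.485 m.
Hydraulic radius R = A/P = 3.019/4.485 = 0.6732 m.
Rearranging Manning's equation: n = (1/Q) A R^(2/3) S^(1/2) = (1/16.7) × 3.019 × 0.6732^(2/3) × √0.015 = 0.017.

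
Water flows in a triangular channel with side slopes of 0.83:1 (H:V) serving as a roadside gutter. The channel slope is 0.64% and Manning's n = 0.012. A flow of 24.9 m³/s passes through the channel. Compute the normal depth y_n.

Manning's equation rearranged: A R^(2/3) = nQ / (1·√S) = 0.012 × 24.9 / (√0.0064) = 3.735.
Try y = 1.66 m: A R^(2/3) = 1.498 — short.
Try y = 2.34 m: A R^(2/3) = 3.742 — matches.

y_n = 2.34 m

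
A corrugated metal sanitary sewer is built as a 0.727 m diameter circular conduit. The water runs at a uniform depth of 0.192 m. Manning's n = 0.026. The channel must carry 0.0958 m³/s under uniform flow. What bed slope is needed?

For a circular section of diameter D = 0.727 m at depth y = 0.192 m, the central angle is θ = 2 arccos(1 − 2y/D) = 2.159 rad. Then A = (D²/8)(θ − sin θ) = 0.08767 m² and P = Dθ/2 = 0.7848 m.
Hydraulic radius R = A/P = 0.08767/0.7848 = 0.1117 m.
From Manning's equation, S = [nQ / (1 A R^(2/3))]² = [0.026 × 0.0958 / (1 × 0.08767 × 0.1117^(2/3))]² = 0.015.

S = 0.015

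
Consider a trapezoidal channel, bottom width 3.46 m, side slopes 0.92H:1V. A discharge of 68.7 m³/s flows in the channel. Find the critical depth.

At critical depth, Q² T / (g A³) = 1, i.e. A³/T = Q²/g = 68.7²/9.81 = 481.1.
Try y = 3.4 m: A³/T = 1157 — too large.
Try y = 2.69 m: A³/T = 483.8 — ≈ 481.1.

y_c = 2.69 m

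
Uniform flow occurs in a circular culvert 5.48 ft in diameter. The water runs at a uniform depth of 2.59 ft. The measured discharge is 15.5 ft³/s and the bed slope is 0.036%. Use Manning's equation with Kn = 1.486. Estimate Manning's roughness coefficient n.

n = 0.024

For a circular section of diameter D = 5.48 ft at depth y = 2.59 ft, the central angle is θ = 2 arccos(1 − 2y/D) = 3.032 rad. Then A = (D²/8)(θ − sin θ) = 10.97 ft² and P = Dθ/2 = 8.308 ft.
Hydraulic radius R = A/P = 10.97/8.308 = 1.321 ft.
Rearranging Manning's equation: n = (1.486/Q) A R^(2/3) S^(1/2) = (1.486/15.5) × 10.97 × 1.321^(2/3) × √0.00036 = 0.024.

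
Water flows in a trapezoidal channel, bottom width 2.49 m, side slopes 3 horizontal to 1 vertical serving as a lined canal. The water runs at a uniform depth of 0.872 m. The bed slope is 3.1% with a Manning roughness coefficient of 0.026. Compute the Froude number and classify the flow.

supercritical

With bottom width b = 2.49 m and side slope z = 3: A = (b + zy)y = (2.49 + 3×0.872)×0.872 = 4.452 m²; P = b + 2y√(1+z²) = 2.49 + 2×0.872×3.162 = 8.005 m.
Hydraulic radius R = A/P = 4.452/8.005 = 0.5562 m.
V = (1/n) R^(2/3) √S = (1/0.026) × 0.5562^(2/3) × √0.031 = 4.58 m/s. Hydraulic depth D_h = A/T = 4.452/7.722 = 0.5766 m.
Froude number Fr = V/√(g·D_h) = 4.58/√(9.81×0.5766) = 1.93, which is greater than 1, so the flow is supercritical.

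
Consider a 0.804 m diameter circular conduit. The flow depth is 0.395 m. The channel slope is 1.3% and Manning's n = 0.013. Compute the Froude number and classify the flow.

supercritical

For a circular section of diameter D = 0.804 m at depth y = 0.395 m, the central angle is θ = 2 arccos(1 − 2y/D) = 3.107 rad. Then A = (D²/8)(θ − sin θ) = 0.2482 m² and P = Dθ/2 = 1.249 m.
Hydraulic radius R = A/P = 0.2482/1.249 = 0.1987 m.
V = (1/n) R^(2/3) √S = (1/0.013) × 0.1987^(2/3) × √0.013 = 2.987 m/s. Hydraulic depth D_h = A/T = 0.2482/0.8039 = 0.3088 m.
Froude number Fr = V/√(g·D_h) = 2.987/√(9.81×0.3088) = 1.72, which is greater than 1, so the flow is supercritical.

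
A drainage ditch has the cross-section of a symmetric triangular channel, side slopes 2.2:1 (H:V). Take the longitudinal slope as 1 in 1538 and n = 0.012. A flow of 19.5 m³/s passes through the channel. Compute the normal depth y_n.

y_n = 2.08 m

Manning's equation rearranged: A R^(2/3) = nQ / (1·√S) = 0.012 × 19.5 / (√0.0006502) = 9.177.
Trying y = 2.39 m: A R^(2/3) = 13.29 — high.
Trying y = 1.72 m: A R^(2/3) = 5.529 — low.
Trying y = 2.08 m: A R^(2/3) = 9.177 — ≈ 9.177.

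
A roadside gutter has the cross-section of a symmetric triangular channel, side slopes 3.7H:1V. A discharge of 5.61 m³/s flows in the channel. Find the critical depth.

y_c = 0.859 m

At critical depth, Q² T / (g A³) = 1, i.e. A³/T = Q²/g = 5.61²/9.81 = 3.208.
Try y = 0.724 m: A³/T = 1.362 — low.
Try y = 0.859 m: A³/T = 3.201 — ≈ 3.208.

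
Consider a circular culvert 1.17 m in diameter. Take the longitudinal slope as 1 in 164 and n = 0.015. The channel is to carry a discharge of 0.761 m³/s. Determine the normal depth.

Manning's equation rearranged: A R^(2/3) = nQ / (1·√S) = 0.015 × 0.761 / (√0.006098) = 0.1462.
At y = 0.387 m: A R^(2/3) = 0.1119 — low.
At y = 0.446 m: A R^(2/3) = 0.1461 — matches.

y_n = 0.446 m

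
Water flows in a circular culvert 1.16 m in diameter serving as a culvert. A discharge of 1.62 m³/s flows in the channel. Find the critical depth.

y_c = 0.705 m

At critical depth, Q² T / (g A³) = 1, i.e. A³/T = Q²/g = 1.62²/9.81 = 0.2675.
Trying y = 0.866 m: A³/T = 0.6004 — too large.
Trying y = 0.602 m: A³/T = 0.1466 — too small.
Trying y = 0.705 m: A³/T = 0.2682 — matches.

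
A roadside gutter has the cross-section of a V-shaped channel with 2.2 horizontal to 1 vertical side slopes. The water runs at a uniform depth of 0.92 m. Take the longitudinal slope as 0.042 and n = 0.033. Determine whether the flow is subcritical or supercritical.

supercritical

For a triangular section with side slope z = 2.2: A = zy² = 2.2×0.92² = 1.862 m²; P = 2y√(1+z²) = 2×0.92×2.417 = 4.447 m.
Hydraulic radius R = A/P = 1.862/4.447 = 0.4188 m.
V = (1/n) R^(2/3) √S = (1/0.033) × 0.4188^(2/3) × √0.042 = 3.476 m/s. Hydraulic depth D_h = A/T = 1.862/4.048 = 0.46 m.
Froude number Fr = V/√(g·D_h) = 3.476/√(9.81×0.46) = 1.64, which is greater than 1, so the flow is supercritical.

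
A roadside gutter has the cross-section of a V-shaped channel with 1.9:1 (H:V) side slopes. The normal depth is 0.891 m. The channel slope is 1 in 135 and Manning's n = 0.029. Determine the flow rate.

For a triangular section with side slope z = 1.9: A = zy² = 1.9×0.891² = 1.508 m²; P = 2y√(1+z²) = 2×0.891×2.147 = 3.826 m.
Hydraulic radius R = A/P = 1.508/3.826 = 0.3942 m.
Manning's equation: Q = (1/n) A R^(2/3) S^(1/2) = (1/0.029) × 1.508 × 0.3942^(2/3) × 0.007407^(1/2) = 2.41 m³/s.

Q = 2.41 m³/s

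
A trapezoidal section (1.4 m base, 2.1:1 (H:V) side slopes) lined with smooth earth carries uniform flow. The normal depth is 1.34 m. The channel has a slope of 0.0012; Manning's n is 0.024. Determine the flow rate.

Q = 6.67 m³/s

With bottom width b = 1.4 m and side slope z = 2.1: A = (b + zy)y = (1.4 + 2.1×1.34)×1.34 = 5.647 m²; P = b + 2y√(1+z²) = 1.4 + 2×1.34×2.326 = 7.634 m.
Hydraulic radius R = A/P = 5.647/7.634 = 0.7397 m.
Manning's equation: Q = (1/n) A R^(2/3) S^(1/2) = (1/0.024) × 5.647 × 0.7397^(2/3) × 0.0012^(1/2) = 6.67 m³/s.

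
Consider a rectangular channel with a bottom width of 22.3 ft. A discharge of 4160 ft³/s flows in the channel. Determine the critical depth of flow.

For a rectangular channel, critical depth y_c = (q²/g)^(1/3) where q = Q/b = 4160/22.3 = 186.5 ft²/s.
So y_c = (186.5²/32.2)^(1/3) = 10.3 ft.

y_c = 10.3 ft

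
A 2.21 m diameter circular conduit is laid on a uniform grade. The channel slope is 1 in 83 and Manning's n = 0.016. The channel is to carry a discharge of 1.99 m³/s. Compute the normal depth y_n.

Manning's equation rearranged: A R^(2/3) = nQ / (1·√S) = 0.016 × 1.99 / (√0.01205) = 0.2901.
Try y = 0.544 m: A R^(2/3) = 0.3431 — too large.
Try y = 0.404 m: A R^(2/3) = 0.1884 — too small.
Try y = 0.5 m: A R^(2/3) = 0.29 — matches.

y_n = 0.5 m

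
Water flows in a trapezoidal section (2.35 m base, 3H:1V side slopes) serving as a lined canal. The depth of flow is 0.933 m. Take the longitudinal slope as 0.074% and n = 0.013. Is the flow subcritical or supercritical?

subcritical

With bottom width b = 2.35 m and side slope z = 3: A = (b + zy)y = (2.35 + 3×0.933)×0.933 = 4.804 m²; P = b + 2y√(1+z²) = 2.35 + 2×0.933×3.162 = 8.251 m.
Hydraulic radius R = A/P = 4.804/8.251 = 0.5822 m.
V = (1/n) R^(2/3) √S = (1/0.013) × 0.5822^(2/3) × √0.00074 = 1.459 m/s. Hydraulic depth D_h = A/T = 4.804/7.948 = 0.6044 m.
Froude number Fr = V/√(g·D_h) = 1.459/√(9.81×0.6044) = 0.599, which is less than 1, so the flow is subcritical.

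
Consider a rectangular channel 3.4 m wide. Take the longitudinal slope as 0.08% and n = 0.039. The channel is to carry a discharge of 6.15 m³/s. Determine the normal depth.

Manning's equation rearranged: A R^(2/3) = nQ / (1·√S) = 0.039 × 6.15 / (√0.0008) = 8.48.
Try y = 2.04 m: A R^(2/3) = 6.595 — short.
Try y = 3.11 m: A R^(2/3) = 11.26 — over.
Try y = 2.48 m: A R^(2/3) = 8.48 — matches.

y_n = 2.48 m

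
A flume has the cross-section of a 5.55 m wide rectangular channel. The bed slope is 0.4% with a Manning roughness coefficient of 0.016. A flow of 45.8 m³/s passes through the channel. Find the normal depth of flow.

Manning's equation rearranged: A R^(2/3) = nQ / (1·√S) = 0.016 × 45.8 / (√0.004) = 11.59.
At y = 2.13 m: A R^(2/3) = 13.39 — high.
At y = 1.43 m: A R^(2/3) = 7.636 — low.
At y = 1.92 m: A R^(2/3) = 11.59 — close enough.

y_n = 1.92 m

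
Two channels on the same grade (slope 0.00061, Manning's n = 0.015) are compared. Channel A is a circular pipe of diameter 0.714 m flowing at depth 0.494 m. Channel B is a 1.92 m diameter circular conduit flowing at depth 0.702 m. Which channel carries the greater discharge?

channel B

Channel A: For a circular section of diameter D = 0.714 m at depth y = 0.494 m, the central angle is θ = 2 arccos(1 − 2y/D) = 3.929 rad. Then A = (D²/8)(θ − sin θ) = 0.2956 m² and P = Dθ/2 = 1.403 m. Hydraulic radius R = A/P = 0.2956/1.403 = 0.2107 m. Q_A = (1/0.015)·0.2956·0.2107^(2/3)·√0.00061 = 0.1723 m³/s.
Channel B: For a circular section of diameter D = 1.92 m at depth y = 0.702 m, the central angle is θ = 2 arccos(1 − 2y/D) = 2.597 rad. Then A = (D²/8)(θ − sin θ) = 0.9583 m² and P = Dθ/2 = 2.494 m. Hydraulic radius R = A/P = 0.9583/2.494 = 0.3843 m. Q_B = (1/0.015)·0.9583·0.3843^(2/3)·√0.00061 = 0.8341 m³/s.
Q_A = 0.1723 m³/s vs Q_B = 0.8341 m³/s, so channel B carries more.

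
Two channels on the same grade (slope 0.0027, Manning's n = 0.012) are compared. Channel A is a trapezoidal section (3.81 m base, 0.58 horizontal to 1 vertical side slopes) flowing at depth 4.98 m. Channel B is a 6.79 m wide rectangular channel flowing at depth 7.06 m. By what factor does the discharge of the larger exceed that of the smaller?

Channel A: With bottom width b = 3.81 m and side slope z = 0.58: A = (b + zy)y = (3.81 + 0.58×4.98)×4.98 = 33.36 m²; P = b + 2y√(1+z²) = 3.81 + 2×4.98×1.156 = 15.32 m. Hydraulic radius R = A/P = 33.36/15.32 = 2.177 m. Q_A = (1/0.012)·33.36·2.177^(2/3)·√0.0027 = 242.6 m³/s.
Channel B: Flow area A = b·y = 6.79 × 7.06 = 47.94 m². Wetted perimeter P = b + 2y = 6.79 + 2×7.06 = 20.91 m. Hydraulic radius R = A/P = 47.94/20.91 = 2.293 m. Q_B = (1/0.012)·47.94·2.293^(2/3)·√0.0027 = 360.9 m³/s.
The larger discharge is 360.9 m³/s and the smaller is 242.6 m³/s; the ratio is 1.49.

1.49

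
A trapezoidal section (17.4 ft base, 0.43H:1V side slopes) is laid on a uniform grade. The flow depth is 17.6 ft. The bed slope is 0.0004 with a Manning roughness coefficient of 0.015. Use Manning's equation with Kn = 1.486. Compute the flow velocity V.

V = 7.85 ft/s

With bottom width b = 17.4 ft and side slope z = 0.43: A = (b + zy)y = (17.4 + 0.43×17.6)×17.6 = 439.4 ft²; P = b + 2y√(1+z²) = 17.4 + 2×17.6×1.089 = 55.72 ft.
Hydraulic radius R = A/P = 439.4/55.72 = 7.887 ft.
From Manning's equation, V = (1.486/n) R^(2/3) S^(1/2) = (1.486/0.015) × 7.887^(2/3) × 0.0004^(1/2) = 7.85 ft/s.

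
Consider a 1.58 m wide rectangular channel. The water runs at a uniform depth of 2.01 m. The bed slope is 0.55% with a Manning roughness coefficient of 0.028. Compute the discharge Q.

Q = 5.76 m³/s

Flow area A = b·y = 1.58 × 2.01 = 3.176 m². Wetted perimeter P = b + 2y = 1.58 + 2×2.01 = 5.6 m.
Hydraulic radius R = A/P = 3.176/5.6 = 0.5671 m.
Manning's equation: Q = (1/n) A R^(2/3) S^(1/2) = (1/0.028) × 3.176 × 0.5671^(2/3) × 0.0055^(1/2) = 5.76 m³/s.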